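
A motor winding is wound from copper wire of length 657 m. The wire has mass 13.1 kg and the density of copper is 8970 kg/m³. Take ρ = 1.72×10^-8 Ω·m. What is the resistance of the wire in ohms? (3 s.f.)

5.08 Ω

A = m/(density·L) = 13.1/(8970×657) = 2.2229e-06 m²
R = ρL/A = (1.72×10^-8)(657)/(2.2229e-06) = 5.08 Ω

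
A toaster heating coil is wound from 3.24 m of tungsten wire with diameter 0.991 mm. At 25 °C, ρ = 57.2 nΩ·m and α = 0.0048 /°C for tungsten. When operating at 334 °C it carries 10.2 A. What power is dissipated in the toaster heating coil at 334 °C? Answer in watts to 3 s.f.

62.1 W

ρ = 57.2 nΩ·m = 5.72×10^-8 Ω·m
A = π(d/2)² = π(4.9550e-04 m)² = 7.713e-07 m²
R₍25₎ = ρL/A = (5.72×10^-8)(3.24)/(7.713e-07) = 0.2403 Ω
R₍334₎ = R₍25₎(1 + αΔT) = 0.2403 × (1 + 0.0048×309) = 0.5966 Ω
P = I²R = (10.2)² × 0.5966 = 62.1 W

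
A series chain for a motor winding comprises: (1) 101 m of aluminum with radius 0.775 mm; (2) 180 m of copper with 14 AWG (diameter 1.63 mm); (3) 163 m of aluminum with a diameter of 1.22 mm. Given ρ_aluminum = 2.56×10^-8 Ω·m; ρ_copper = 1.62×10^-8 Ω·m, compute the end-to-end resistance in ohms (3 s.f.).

6.34 Ω

Seg 1: A = πr² = π(7.7500e-04 m)² = 1.887e-06 m²
R_1 = (2.56×10^-8)(101)/(1.887e-06) = 1.37 Ω
Seg 2: A = π(1.63/2 mm)² = π(8.1500e-04 m)² = 2.087e-06 m²
R_2 = (1.62×10^-8)(180)/(2.087e-06) = 1.397 Ω
Seg 3: A = π(d/2)² = π(6.1000e-04 m)² = 1.169e-06 m²
R_3 = (2.56×10^-8)(163)/(1.169e-06) = 3.57 Ω
R_total = R_1 + R_2 + R_3 = 6.34 Ω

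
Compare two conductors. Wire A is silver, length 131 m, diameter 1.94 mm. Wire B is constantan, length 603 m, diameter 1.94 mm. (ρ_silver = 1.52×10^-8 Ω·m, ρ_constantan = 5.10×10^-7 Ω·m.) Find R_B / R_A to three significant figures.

R ∝ ρL/d², so R_B/R_A = (ρ_B/ρ_A) × (L_B/L_A)
= (5.10×10^-7/1.52×10^-8) × (603/131) = 154

154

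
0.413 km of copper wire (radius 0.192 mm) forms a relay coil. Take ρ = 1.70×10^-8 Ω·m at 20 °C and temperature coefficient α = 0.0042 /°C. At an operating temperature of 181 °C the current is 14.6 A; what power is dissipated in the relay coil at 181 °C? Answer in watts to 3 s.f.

21700 W

A = πr² = π(1.9200e-04 m)² = 1.158e-07 m²
R₍20₎ = ρL/A = (1.70×10^-8)(413)/(1.158e-07) = 60.62 Ω
R₍181₎ = R₍20₎(1 + αΔT) = 60.62 × (1 + 0.0042×161) = 101.6 Ω
P = I²R = (14.6)² × 101.6 = 21700 W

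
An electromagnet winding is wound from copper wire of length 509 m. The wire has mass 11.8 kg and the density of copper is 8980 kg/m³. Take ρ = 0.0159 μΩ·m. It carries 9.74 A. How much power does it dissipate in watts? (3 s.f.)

ρ = 0.0159 μΩ·m = 1.59×10^-8 Ω·m
A = m/(density·L) = 11.8/(8980×509) = 2.5816e-06 m²
R = ρL/A = (1.59×10^-8)(509)/(2.5816e-06) = 3.135 Ω
P = I²R = (9.74)² × 3.135 = 297 W

297 W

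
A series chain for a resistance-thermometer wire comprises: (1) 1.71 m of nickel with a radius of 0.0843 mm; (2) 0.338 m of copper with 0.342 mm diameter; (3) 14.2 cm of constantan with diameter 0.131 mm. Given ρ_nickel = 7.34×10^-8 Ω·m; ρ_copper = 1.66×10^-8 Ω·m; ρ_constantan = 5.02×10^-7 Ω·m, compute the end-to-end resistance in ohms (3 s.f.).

11.0 Ω

Seg 1: A = πr² = π(8.4300e-05 m)² = 2.233e-08 m²
R_1 = (7.34×10^-8)(1.71)/(2.233e-08) = 5.622 Ω
Seg 2: A = π(d/2)² = π(1.7100e-04 m)² = 9.186e-08 m²
R_2 = (1.66×10^-8)(0.338)/(9.186e-08) = 0.06108 Ω
Seg 3: A = π(d/2)² = π(6.5500e-05 m)² = 1.348e-08 m²
R_3 = (5.02×10^-7)(0.142)/(1.348e-08) = 5.289 Ω
R_total = R_1 + R_2 + R_3 = 11.0 Ω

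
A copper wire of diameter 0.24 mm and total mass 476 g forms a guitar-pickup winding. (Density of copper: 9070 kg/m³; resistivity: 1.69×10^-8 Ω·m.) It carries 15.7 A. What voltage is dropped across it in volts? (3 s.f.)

6800 V

A = π(d/2)² = π(1.2000e-04 m)² = 4.5239e-08 m²
L = m/(density·A) = 0.476/(9070×4.5239e-08) = 1160 m
R = ρL/A = (1.69×10^-8)(1160)/(4.5239e-08) = 433.4 Ω
V = IR = 15.7 × 433.4 = 6800 V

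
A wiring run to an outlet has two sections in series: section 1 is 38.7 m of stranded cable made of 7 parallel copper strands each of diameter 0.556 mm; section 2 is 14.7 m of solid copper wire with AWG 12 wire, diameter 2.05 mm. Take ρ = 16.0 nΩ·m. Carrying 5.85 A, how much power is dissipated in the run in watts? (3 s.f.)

ρ = 16.0 nΩ·m = 1.60×10^-8 Ω·m
Section 1: A_strand = π(2.7800e-04)² = 2.428e-07 m²; R₁ = ρL/(N·A_s) = (1.60×10^-8)(38.7)/(7×2.428e-07) = 0.3643 Ω
Section 2: A = π(2.05/2 mm)² = π(1.0250e-03 m)² = 3.301e-06 m²
R₂ = (1.60×10^-8)(14.7)/(3.301e-06) = 0.07126 Ω
R = R₁ + R₂ = 0.4356 Ω
P = I²R = (5.85)² × 0.4356 = 14.9 W

14.9 W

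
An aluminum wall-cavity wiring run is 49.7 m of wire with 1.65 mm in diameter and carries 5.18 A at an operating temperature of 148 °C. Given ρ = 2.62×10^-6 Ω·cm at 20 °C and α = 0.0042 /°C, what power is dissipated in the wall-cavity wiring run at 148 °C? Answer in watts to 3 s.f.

ρ = 2.62×10^-6 Ω·cm = 2.62×10^-8 Ω·m
A = π(d/2)² = π(8.2500e-04 m)² = 2.138e-06 m²
R₍20₎ = ρL/A = (2.62×10^-8)(49.7)/(2.138e-06) = 0.609 Ω
R₍148₎ = R₍20₎(1 + αΔT) = 0.609 × (1 + 0.0042×128) = 0.9364 Ω
P = I²R = (5.18)² × 0.9364 = 25.1 W

25.1 W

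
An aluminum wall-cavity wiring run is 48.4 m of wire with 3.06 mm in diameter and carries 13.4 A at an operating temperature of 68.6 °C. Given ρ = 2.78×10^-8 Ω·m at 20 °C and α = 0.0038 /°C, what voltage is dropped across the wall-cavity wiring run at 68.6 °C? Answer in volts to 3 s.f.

A = π(d/2)² = π(1.5300e-03 m)² = 7.354e-06 m²
R₍20₎ = ρL/A = (2.78×10^-8)(48.4)/(7.354e-06) = 0.183 Ω
R₍68.6₎ = R₍20₎(1 + αΔT) = 0.183 × (1 + 0.0038×48.6) = 0.2167 Ω
V = IR = 13.4 × 0.2167 = 2.90 V

2.90 V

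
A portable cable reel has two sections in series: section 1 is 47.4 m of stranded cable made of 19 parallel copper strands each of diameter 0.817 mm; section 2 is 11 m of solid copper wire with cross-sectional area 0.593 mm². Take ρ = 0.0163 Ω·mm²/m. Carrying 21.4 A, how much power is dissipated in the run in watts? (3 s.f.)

174 W

ρ = 0.0163 Ω·mm²/m = 1.63×10^-8 Ω·m
Section 1: A_strand = π(4.0850e-04)² = 5.242e-07 m²; R₁ = ρL/(N·A_s) = (1.63×10^-8)(47.4)/(19×5.242e-07) = 0.07757 Ω
Section 2: A = 0.593 mm² = 5.930e-07 m²
R₂ = (1.63×10^-8)(11)/(5.930e-07) = 0.3024 Ω
R = R₁ + R₂ = 0.3799 Ω
P = I²R = (21.4)² × 0.3799 = 174 W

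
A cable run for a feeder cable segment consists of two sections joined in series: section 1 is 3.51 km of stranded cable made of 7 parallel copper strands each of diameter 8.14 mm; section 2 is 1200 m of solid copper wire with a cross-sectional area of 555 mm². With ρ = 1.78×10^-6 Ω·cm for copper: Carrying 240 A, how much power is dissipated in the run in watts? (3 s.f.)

12100 W

ρ = 1.78×10^-6 Ω·cm = 1.78×10^-8 Ω·m
Section 1: A_strand = π(4.0700e-03)² = 5.204e-05 m²; R₁ = ρL/(N·A_s) = (1.78×10^-8)(3510)/(7×5.204e-05) = 0.1715 Ω
Section 2: A = 555 mm² = 5.550e-04 m²
R₂ = (1.78×10^-8)(1200)/(5.550e-04) = 0.03849 Ω
R = R₁ + R₂ = 0.21 Ω
P = I²R = (240)² × 0.21 = 12100 W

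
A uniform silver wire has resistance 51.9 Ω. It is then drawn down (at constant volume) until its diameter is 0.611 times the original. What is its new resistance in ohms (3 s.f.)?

Volume constant ⇒ L' = L/r² with r = 0.611. R' = ρL'/A' = ρ(L/r²)/(πr²d₀²/4) = R/r⁴.
R' = 7.175 × 51.9 = 372 Ω

372 Ω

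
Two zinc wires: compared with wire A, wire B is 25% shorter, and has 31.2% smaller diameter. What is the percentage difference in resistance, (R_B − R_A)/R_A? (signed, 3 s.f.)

58.4%

R ∝ L/d², so R_B/R_A = (1 − 25/100) × (1 − 31.2/100)⁻²
= 0.75 × 2.113 = 1.585
(R_B − R_A)/R_A = 1.585 − 1 = 58.4%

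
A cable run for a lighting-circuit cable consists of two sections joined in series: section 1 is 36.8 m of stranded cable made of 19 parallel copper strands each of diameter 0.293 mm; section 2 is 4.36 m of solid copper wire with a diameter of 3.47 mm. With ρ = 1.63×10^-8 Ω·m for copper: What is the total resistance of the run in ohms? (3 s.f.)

Section 1: A_strand = π(1.4650e-04)² = 6.743e-08 m²; R₁ = ρL/(N·A_s) = (1.63×10^-8)(36.8)/(19×6.743e-08) = 0.4682 Ω
Section 2: A = π(d/2)² = π(1.7350e-03 m)² = 9.457e-06 m²
R₂ = (1.63×10^-8)(4.36)/(9.457e-06) = 0.007515 Ω
R = R₁ + R₂ = 0.476 Ω

0.476 Ω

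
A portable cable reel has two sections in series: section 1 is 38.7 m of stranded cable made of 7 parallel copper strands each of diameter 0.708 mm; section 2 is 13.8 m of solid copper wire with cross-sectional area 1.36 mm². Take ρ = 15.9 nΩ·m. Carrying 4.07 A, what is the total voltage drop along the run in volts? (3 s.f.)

1.57 V

ρ = 15.9 nΩ·m = 1.59×10^-8 Ω·m
Section 1: A_strand = π(3.5400e-04)² = 3.937e-07 m²; R₁ = ρL/(N·A_s) = (1.59×10^-8)(38.7)/(7×3.937e-07) = 0.2233 Ω
Section 2: A = 1.36 mm² = 1.360e-06 m²
R₂ = (1.59×10^-8)(13.8)/(1.360e-06) = 0.1613 Ω
R = R₁ + R₂ = 0.3846 Ω
V = IR = 4.07 × 0.3846 = 1.57 V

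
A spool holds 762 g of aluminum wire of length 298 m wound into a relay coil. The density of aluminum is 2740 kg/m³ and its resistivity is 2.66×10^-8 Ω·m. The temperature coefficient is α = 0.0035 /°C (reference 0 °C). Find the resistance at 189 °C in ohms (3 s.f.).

14.1 Ω

A = m/(density·L) = 0.762/(2740×298) = 9.3323e-07 m²
R = ρL/A = (2.66×10^-8)(298)/(9.3323e-07) = 8.494 Ω
R(189 °C) = 8.494 × (1 + 0.0035×189) = 14.1 Ω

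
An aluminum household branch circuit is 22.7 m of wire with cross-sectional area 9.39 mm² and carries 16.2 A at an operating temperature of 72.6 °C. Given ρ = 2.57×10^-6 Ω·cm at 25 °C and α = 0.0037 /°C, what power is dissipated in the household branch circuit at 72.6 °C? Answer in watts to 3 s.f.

19.2 W

ρ = 2.57×10^-6 Ω·cm = 2.57×10^-8 Ω·m
A = 9.39 mm² = 9.390e-06 m²
R₍25₎ = ρL/A = (2.57×10^-8)(22.7)/(9.390e-06) = 0.06213 Ω
R₍72.6₎ = R₍25₎(1 + αΔT) = 0.06213 × (1 + 0.0037×47.6) = 0.07307 Ω
P = I²R = (16.2)² × 0.07307 = 19.2 W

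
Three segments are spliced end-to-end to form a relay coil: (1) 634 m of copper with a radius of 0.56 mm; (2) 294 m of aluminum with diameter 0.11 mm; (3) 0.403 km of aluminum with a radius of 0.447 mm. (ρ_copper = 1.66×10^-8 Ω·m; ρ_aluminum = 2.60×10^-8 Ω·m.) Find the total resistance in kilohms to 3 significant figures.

Seg 1: A = πr² = π(5.6000e-04 m)² = 9.852e-07 m²
R_1 = (1.66×10^-8)(634)/(9.852e-07) = 10.68 Ω
Seg 2: A = π(d/2)² = π(5.5000e-05 m)² = 9.503e-09 m²
R_2 = (2.60×10^-8)(294)/(9.503e-09) = 804.4 Ω
Seg 3: A = πr² = π(4.4700e-04 m)² = 6.277e-07 m²
R_3 = (2.60×10^-8)(403)/(6.277e-07) = 16.69 Ω
R_total = R_1 + R_2 + R_3 = 0.832 kΩ

0.832 kΩ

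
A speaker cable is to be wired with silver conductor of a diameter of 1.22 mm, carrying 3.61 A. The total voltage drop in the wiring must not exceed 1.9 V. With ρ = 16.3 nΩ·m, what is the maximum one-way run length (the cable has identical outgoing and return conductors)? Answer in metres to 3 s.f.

18.9 m

ρ = 16.3 nΩ·m = 1.63×10^-8 Ω·m
A = π(d/2)² = π(6.1000e-04 m)² = 1.169e-06 m²
L_max = V_max·A/(2·ρI) = (1.9)(1.169e-06)/(2×1.63×10^-8×3.61) = 18.9 m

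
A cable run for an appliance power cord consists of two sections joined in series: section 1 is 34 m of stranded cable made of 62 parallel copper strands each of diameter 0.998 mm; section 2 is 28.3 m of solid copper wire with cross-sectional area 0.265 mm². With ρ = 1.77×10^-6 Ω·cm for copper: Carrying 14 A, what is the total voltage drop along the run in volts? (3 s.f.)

26.6 V

ρ = 1.77×10^-6 Ω·cm = 1.77×10^-8 Ω·m
Section 1: A_strand = π(4.9900e-04)² = 7.823e-07 m²; R₁ = ρL/(N·A_s) = (1.77×10^-8)(34)/(62×7.823e-07) = 0.01241 Ω
Section 2: A = 0.265 mm² = 2.650e-07 m²
R₂ = (1.77×10^-8)(28.3)/(2.650e-07) = 1.89 Ω
R = R₁ + R₂ = 1.903 Ω
V = IR = 14 × 1.903 = 26.6 V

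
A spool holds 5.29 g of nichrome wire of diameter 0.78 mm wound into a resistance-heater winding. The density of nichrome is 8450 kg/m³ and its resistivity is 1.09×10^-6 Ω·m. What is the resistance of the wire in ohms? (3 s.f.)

2.99 Ω

A = π(d/2)² = π(3.9000e-04 m)² = 4.7784e-07 m²
L = m/(density·A) = 0.00529/(8450×4.7784e-07) = 1.31 m
R = ρL/A = (1.09×10^-6)(1.31)/(4.7784e-07) = 2.99 Ω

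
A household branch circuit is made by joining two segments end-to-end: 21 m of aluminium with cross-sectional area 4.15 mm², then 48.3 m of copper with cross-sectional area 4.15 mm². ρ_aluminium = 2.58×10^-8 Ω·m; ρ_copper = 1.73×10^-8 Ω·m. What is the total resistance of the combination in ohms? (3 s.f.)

0.332 Ω

Segment 1: A = 4.15 mm² = 4.150e-06 m²
R₁ = ρL/A = (2.58×10^-8)(21)/(4.150e-06) = 0.1306 Ω
R₂ = (1.73×10^-8)(48.3)/(4.150e-06) = 0.2013 Ω
R = R₁ + R₂ = 0.332 Ω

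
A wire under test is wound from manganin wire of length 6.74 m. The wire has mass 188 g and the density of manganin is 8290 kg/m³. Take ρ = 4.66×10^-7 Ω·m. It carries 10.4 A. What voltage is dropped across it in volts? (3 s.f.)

9.71 V

A = m/(density·L) = 0.188/(8290×6.74) = 3.3647e-06 m²
R = ρL/A = (4.66×10^-7)(6.74)/(3.3647e-06) = 0.9335 Ω
V = IR = 10.4 × 0.9335 = 9.71 V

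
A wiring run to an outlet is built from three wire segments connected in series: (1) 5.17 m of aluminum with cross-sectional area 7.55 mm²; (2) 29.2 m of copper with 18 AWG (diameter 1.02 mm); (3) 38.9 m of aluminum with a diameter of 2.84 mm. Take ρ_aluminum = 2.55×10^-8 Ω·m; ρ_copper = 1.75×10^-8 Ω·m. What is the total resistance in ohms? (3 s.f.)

0.799 Ω

Seg 1: A = 7.55 mm² = 7.550e-06 m²
R_1 = (2.55×10^-8)(5.17)/(7.550e-06) = 0.01746 Ω
Seg 2: A = π(1.02/2 mm)² = π(5.1000e-04 m)² = 8.171e-07 m²
R_2 = (1.75×10^-8)(29.2)/(8.171e-07) = 0.6254 Ω
Seg 3: A = π(d/2)² = π(1.4200e-03 m)² = 6.335e-06 m²
R_3 = (2.55×10^-8)(38.9)/(6.335e-06) = 0.1566 Ω
R_total = R_1 + R_2 + R_3 = 0.799 Ω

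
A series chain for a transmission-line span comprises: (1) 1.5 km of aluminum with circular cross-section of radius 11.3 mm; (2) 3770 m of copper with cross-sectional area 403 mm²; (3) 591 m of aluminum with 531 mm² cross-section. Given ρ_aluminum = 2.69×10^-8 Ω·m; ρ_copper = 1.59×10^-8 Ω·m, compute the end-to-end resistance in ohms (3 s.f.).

0.279 Ω

Seg 1: A = πr² = π(1.1300e-02 m)² = 4.011e-04 m²
R_1 = (2.69×10^-8)(1500)/(4.011e-04) = 0.1006 Ω
Seg 2: A = 403 mm² = 4.030e-04 m²
R_2 = (1.59×10^-8)(3770)/(4.030e-04) = 0.1487 Ω
Seg 3: A = 531 mm² = 5.310e-04 m²
R_3 = (2.69×10^-8)(591)/(5.310e-04) = 0.02994 Ω
R_total = R_1 + R_2 + R_3 = 0.279 Ω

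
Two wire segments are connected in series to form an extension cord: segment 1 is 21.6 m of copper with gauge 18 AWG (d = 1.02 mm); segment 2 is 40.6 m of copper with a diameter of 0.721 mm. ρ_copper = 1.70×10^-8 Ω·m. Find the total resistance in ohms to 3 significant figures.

2.14 Ω

Segment 1: A = π(1.02/2 mm)² = π(5.1000e-04 m)² = 8.171e-07 m²
R₁ = ρL/A = (1.70×10^-8)(21.6)/(8.171e-07) = 0.4494 Ω
Segment 2: A = π(d/2)² = π(3.6050e-04 m)² = 4.083e-07 m²
R₂ = (1.70×10^-8)(40.6)/(4.083e-07) = 1.69 Ω
R = R₁ + R₂ = 2.14 Ω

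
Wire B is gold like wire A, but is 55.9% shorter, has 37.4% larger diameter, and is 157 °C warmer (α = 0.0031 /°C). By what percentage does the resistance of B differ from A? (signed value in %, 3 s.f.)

R ∝ ρL/d² with ρ ∝ (1+αΔT), so R_B/R_A = (1 − 55.9/100) × (1 + 37.4/100)⁻² × (1 + 0.0031×157)
= 0.441 × 0.5297 × 1.487 = 0.3473
(R_B − R_A)/R_A = 0.3473 − 1 = -65.3%

-65.3%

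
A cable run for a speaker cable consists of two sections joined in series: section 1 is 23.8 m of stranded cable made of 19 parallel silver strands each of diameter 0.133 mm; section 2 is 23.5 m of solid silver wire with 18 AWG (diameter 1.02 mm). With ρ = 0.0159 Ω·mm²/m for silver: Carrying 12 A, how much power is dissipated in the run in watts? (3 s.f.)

272 W

ρ = 0.0159 Ω·mm²/m = 1.59×10^-8 Ω·m
Section 1: A_strand = π(6.6500e-05)² = 1.389e-08 m²; R₁ = ρL/(N·A_s) = (1.59×10^-8)(23.8)/(19×1.389e-08) = 1.434 Ω
Section 2: A = π(1.02/2 mm)² = π(5.1000e-04 m)² = 8.171e-07 m²
R₂ = (1.59×10^-8)(23.5)/(8.171e-07) = 0.4573 Ω
R = R₁ + R₂ = 1.891 Ω
P = I²R = (12)² × 1.891 = 272 W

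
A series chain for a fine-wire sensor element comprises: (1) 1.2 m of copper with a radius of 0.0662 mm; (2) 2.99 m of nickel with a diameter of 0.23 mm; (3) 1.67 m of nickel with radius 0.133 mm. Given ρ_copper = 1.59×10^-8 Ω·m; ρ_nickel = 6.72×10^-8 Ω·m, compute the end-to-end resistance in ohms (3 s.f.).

8.24 Ω

Seg 1: A = πr² = π(6.6200e-05 m)² = 1.377e-08 m²
R_1 = (1.59×10^-8)(1.2)/(1.377e-08) = 1.386 Ω
Seg 2: A = π(d/2)² = π(1.1500e-04 m)² = 4.155e-08 m²
R_2 = (6.72×10^-8)(2.99)/(4.155e-08) = 4.836 Ω
Seg 3: A = πr² = π(1.3300e-04 m)² = 5.557e-08 m²
R_3 = (6.72×10^-8)(1.67)/(5.557e-08) = 2.019 Ω
R_total = R_1 + R_2 + R_3 = 8.24 Ω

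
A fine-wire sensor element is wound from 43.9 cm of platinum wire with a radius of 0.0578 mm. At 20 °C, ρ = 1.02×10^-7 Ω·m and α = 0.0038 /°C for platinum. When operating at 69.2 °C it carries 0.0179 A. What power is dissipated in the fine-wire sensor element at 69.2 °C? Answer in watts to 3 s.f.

A = πr² = π(5.7800e-05 m)² = 1.050e-08 m²
R₍20₎ = ρL/A = (1.02×10^-7)(0.439)/(1.050e-08) = 4.266 Ω
R₍69.2₎ = R₍20₎(1 + αΔT) = 4.266 × (1 + 0.0038×49.2) = 5.064 Ω
P = I²R = (0.0179)² × 5.064 = 0.00162 W

0.00162 W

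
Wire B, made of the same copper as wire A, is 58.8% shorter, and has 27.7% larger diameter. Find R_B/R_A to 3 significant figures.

R ∝ L/d², so R_B/R_A = (1 − 58.8/100) × (1 + 27.7/100)⁻²
= 0.412 × 0.6132 = 0.253

0.253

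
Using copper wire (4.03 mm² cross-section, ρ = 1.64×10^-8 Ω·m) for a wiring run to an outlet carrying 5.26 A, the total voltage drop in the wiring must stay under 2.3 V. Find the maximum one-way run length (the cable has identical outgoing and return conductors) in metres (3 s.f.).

53.7 m

A = 4.03 mm² = 4.030e-06 m²
L_max = V_max·A/(2·ρI) = (2.3)(4.030e-06)/(2×1.64×10^-8×5.26) = 53.7 m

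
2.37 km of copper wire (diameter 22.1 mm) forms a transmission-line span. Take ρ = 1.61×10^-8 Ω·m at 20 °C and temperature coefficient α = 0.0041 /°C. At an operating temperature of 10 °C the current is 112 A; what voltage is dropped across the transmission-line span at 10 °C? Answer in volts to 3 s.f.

A = π(d/2)² = π(1.1050e-02 m)² = 3.836e-04 m²
R₍20₎ = ρL/A = (1.61×10^-8)(2370)/(3.836e-04) = 0.09947 Ω
R₍10₎ = R₍20₎(1 + αΔT) = 0.09947 × (1 + 0.0041×-10) = 0.09539 Ω
V = IR = 112 × 0.09539 = 10.7 V

10.7 V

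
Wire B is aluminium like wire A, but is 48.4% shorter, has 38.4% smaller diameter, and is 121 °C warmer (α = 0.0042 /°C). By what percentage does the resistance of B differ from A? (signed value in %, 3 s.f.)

105%

R ∝ ρL/d² with ρ ∝ (1+αΔT), so R_B/R_A = (1 − 48.4/100) × (1 − 38.4/100)⁻² × (1 + 0.0042×121)
= 0.516 × 2.635 × 1.508 = 2.051
(R_B − R_A)/R_A = 2.051 − 1 = 105%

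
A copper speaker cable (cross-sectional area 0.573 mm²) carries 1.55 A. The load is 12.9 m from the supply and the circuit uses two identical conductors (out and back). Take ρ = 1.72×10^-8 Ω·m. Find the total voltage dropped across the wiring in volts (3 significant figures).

1.20 V

A = 0.573 mm² = 5.730e-07 m²
Total conductor length (both ways) L = 2 × 12.9 = 25.8 m
R = ρL/A = (1.72×10^-8)(25.8)/(5.730e-07) = 0.7745 Ω
V = IR = 1.55 × 0.7745 = 1.20 V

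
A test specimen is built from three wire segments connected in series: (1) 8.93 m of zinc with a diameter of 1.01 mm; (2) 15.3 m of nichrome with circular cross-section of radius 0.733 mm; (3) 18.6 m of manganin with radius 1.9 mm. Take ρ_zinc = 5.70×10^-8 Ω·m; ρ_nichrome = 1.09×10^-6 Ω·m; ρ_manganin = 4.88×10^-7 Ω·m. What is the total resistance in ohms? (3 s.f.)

11.3 Ω

Seg 1: A = π(d/2)² = π(5.0500e-04 m)² = 8.012e-07 m²
R_1 = (5.70×10^-8)(8.93)/(8.012e-07) = 0.6353 Ω
Seg 2: A = πr² = π(7.3300e-04 m)² = 1.688e-06 m²
R_2 = (1.09×10^-6)(15.3)/(1.688e-06) = 9.88 Ω
Seg 3: A = πr² = π(1.9000e-03 m)² = 1.134e-05 m²
R_3 = (4.88×10^-7)(18.6)/(1.134e-05) = 0.8003 Ω
R_total = R_1 + R_2 + R_3 = 11.3 Ω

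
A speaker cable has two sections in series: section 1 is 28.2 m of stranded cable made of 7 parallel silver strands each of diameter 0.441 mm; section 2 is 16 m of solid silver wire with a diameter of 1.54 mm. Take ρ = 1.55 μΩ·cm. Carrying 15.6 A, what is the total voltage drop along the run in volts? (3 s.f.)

ρ = 1.55 μΩ·cm = 1.55×10^-8 Ω·m
Section 1: A_strand = π(2.2050e-04)² = 1.527e-07 m²; R₁ = ρL/(N·A_s) = (1.55×10^-8)(28.2)/(7×1.527e-07) = 0.4088 Ω
Section 2: A = π(d/2)² = π(7.7000e-04 m)² = 1.863e-06 m²
R₂ = (1.55×10^-8)(16)/(1.863e-06) = 0.1331 Ω
R = R₁ + R₂ = 0.5419 Ω
V = IR = 15.6 × 0.5419 = 8.45 V

8.45 V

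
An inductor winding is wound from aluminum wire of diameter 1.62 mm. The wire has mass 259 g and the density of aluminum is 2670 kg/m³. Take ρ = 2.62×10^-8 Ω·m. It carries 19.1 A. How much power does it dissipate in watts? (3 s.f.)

218 W

A = π(d/2)² = π(8.1000e-04 m)² = 2.0612e-06 m²
L = m/(density·A) = 0.259/(2670×2.0612e-06) = 47.06 m
R = ρL/A = (2.62×10^-8)(47.06)/(2.0612e-06) = 0.5982 Ω
P = I²R = (19.1)² × 0.5982 = 218 W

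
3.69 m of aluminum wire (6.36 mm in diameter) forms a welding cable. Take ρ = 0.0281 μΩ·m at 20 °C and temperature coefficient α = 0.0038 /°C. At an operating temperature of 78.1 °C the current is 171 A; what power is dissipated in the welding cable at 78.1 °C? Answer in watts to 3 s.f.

ρ = 0.0281 μΩ·m = 2.81×10^-8 Ω·m
A = π(d/2)² = π(3.1800e-03 m)² = 3.177e-05 m²
R₍20₎ = ρL/A = (2.81×10^-8)(3.69)/(3.177e-05) = 0.003264 Ω
R₍78.1₎ = R₍20₎(1 + αΔT) = 0.003264 × (1 + 0.0038×58.1) = 0.003984 Ω
P = I²R = (171)² × 0.003984 = 117 W

117 W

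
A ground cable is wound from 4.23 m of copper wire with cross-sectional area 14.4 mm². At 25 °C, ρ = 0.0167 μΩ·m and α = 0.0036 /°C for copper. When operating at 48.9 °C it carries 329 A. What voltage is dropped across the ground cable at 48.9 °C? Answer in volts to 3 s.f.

1.75 V

ρ = 0.0167 μΩ·m = 1.67×10^-8 Ω·m
A = 14.4 mm² = 1.440e-05 m²
R₍25₎ = ρL/A = (1.67×10^-8)(4.23)/(1.440e-05) = 0.004906 Ω
R₍48.9₎ = R₍25₎(1 + αΔT) = 0.004906 × (1 + 0.0036×23.9) = 0.005328 Ω
V = IR = 329 × 0.005328 = 1.75 V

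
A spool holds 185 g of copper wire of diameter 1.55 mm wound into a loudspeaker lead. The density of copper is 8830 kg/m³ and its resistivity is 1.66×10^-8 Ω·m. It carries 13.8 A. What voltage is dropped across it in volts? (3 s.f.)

A = π(d/2)² = π(7.7500e-04 m)² = 1.8869e-06 m²
L = m/(density·A) = 0.185/(8830×1.8869e-06) = 11.1 m
R = ρL/A = (1.66×10^-8)(11.1)/(1.8869e-06) = 0.09768 Ω
V = IR = 13.8 × 0.09768 = 1.35 V

1.35 V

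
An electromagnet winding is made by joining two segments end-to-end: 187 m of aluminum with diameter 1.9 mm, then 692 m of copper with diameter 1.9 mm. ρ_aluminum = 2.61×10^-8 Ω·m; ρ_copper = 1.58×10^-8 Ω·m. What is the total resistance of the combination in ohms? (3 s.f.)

Segment 1: A = π(d/2)² = π(9.5000e-04 m)² = 2.835e-06 m²
R₁ = ρL/A = (2.61×10^-8)(187)/(2.835e-06) = 1.721 Ω
R₂ = (1.58×10^-8)(692)/(2.835e-06) = 3.856 Ω
R = R₁ + R₂ = 5.58 Ω

5.58 Ω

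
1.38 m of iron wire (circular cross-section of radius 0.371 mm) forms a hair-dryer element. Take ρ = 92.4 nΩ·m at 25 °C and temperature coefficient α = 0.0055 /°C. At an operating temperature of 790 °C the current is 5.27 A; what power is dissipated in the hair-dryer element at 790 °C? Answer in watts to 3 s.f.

42.6 W

ρ = 92.4 nΩ·m = 9.24×10^-8 Ω·m
A = πr² = π(3.7100e-04 m)² = 4.324e-07 m²
R₍25₎ = ρL/A = (9.24×10^-8)(1.38)/(4.324e-07) = 0.2949 Ω
R₍790₎ = R₍25₎(1 + αΔT) = 0.2949 × (1 + 0.0055×765) = 1.536 Ω
P = I²R = (5.27)² × 1.536 = 42.6 W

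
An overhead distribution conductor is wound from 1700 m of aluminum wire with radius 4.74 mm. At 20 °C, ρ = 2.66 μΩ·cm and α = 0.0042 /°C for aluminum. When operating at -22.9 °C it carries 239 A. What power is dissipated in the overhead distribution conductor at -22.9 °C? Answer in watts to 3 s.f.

ρ = 2.66 μΩ·cm = 2.66×10^-8 Ω·m
A = πr² = π(4.7400e-03 m)² = 7.058e-05 m²
R₍20₎ = ρL/A = (2.66×10^-8)(1700)/(7.058e-05) = 0.6407 Ω
R₍-22.9₎ = R₍20₎(1 + αΔT) = 0.6407 × (1 + 0.0042×-42.9) = 0.5252 Ω
P = I²R = (239)² × 0.5252 = 30000 W

30000 W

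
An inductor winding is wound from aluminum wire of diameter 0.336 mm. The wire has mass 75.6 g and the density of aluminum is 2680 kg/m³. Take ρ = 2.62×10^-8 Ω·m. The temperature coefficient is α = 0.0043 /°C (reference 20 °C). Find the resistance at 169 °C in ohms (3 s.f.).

154 Ω

A = π(d/2)² = π(1.6800e-04 m)² = 8.8668e-08 m²
L = m/(density·A) = 0.0756/(2680×8.8668e-08) = 318.1 m
R = ρL/A = (2.62×10^-8)(318.1)/(8.8668e-08) = 94.01 Ω
R(169 °C) = 94.01 × (1 + 0.0043×149) = 154 Ω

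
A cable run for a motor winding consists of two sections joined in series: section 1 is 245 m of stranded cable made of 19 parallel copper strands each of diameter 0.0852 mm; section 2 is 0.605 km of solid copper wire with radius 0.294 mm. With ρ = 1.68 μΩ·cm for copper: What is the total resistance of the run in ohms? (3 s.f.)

ρ = 1.68 μΩ·cm = 1.68×10^-8 Ω·m
Section 1: A_strand = π(4.2600e-05)² = 5.701e-09 m²; R₁ = ρL/(N·A_s) = (1.68×10^-8)(245)/(19×5.701e-09) = 38 Ω
Section 2: A = πr² = π(2.9400e-04 m)² = 2.715e-07 m²
R₂ = (1.68×10^-8)(605)/(2.715e-07) = 37.43 Ω
R = R₁ + R₂ = 75.4 Ω

75.4 Ω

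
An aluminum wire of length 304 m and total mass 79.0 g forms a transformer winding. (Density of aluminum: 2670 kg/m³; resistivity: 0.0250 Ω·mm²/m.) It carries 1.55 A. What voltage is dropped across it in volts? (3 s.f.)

ρ = 0.0250 Ω·mm²/m = 2.50×10^-8 Ω·m
A = m/(density·L) = 0.079/(2670×304) = 9.7329e-08 m²
R = ρL/A = (2.50×10^-8)(304)/(9.7329e-08) = 78.09 Ω
V = IR = 1.55 × 78.09 = 121 V

121 V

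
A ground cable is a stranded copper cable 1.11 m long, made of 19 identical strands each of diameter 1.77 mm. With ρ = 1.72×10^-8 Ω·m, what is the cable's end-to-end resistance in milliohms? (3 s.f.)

0.408 mΩ

A_strand = π(8.8500e-04 m)² = 2.461e-06 m²
R_strand = ρL/A = (1.72×10^-8)(1.11)/(2.461e-06) = 0.007759 Ω
R_total = R_strand/N = 0.007759/19 = 0.408 mΩ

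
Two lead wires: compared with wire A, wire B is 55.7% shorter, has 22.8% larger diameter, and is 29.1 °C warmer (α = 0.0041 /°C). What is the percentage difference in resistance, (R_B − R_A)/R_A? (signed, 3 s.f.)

-67.1%

R ∝ ρL/d² with ρ ∝ (1+αΔT), so R_B/R_A = (1 − 55.7/100) × (1 + 22.8/100)⁻² × (1 + 0.0041×29.1)
= 0.443 × 0.6631 × 1.119 = 0.3288
(R_B − R_A)/R_A = 0.3288 − 1 = -67.1%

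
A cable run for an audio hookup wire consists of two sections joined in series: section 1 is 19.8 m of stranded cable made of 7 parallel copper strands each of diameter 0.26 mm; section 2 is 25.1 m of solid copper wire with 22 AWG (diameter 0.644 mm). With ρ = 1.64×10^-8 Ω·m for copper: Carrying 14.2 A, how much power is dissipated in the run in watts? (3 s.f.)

Section 1: A_strand = π(1.3000e-04)² = 5.309e-08 m²; R₁ = ρL/(N·A_s) = (1.64×10^-8)(19.8)/(7×5.309e-08) = 0.8737 Ω
Section 2: A = π(0.644/2 mm)² = π(3.2200e-04 m)² = 3.257e-07 m²
R₂ = (1.64×10^-8)(25.1)/(3.257e-07) = 1.264 Ω
R = R₁ + R₂ = 2.137 Ω
P = I²R = (14.2)² × 2.137 = 431 W

431 W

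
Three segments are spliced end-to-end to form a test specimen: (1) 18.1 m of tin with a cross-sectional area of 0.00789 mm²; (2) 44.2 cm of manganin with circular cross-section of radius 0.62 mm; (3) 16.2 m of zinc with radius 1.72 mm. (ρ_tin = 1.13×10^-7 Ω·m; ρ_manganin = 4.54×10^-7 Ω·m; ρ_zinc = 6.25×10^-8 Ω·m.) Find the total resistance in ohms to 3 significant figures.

260 Ω

Seg 1: A = 0.00789 mm² = 7.890e-09 m²
R_1 = (1.13×10^-7)(18.1)/(7.890e-09) = 259.2 Ω
Seg 2: A = πr² = π(6.2000e-04 m)² = 1.208e-06 m²
R_2 = (4.54×10^-7)(0.442)/(1.208e-06) = 0.1662 Ω
Seg 3: A = πr² = π(1.7200e-03 m)² = 9.294e-06 m²
R_3 = (6.25×10^-8)(16.2)/(9.294e-06) = 0.1089 Ω
R_total = R_1 + R_2 + R_3 = 260 Ω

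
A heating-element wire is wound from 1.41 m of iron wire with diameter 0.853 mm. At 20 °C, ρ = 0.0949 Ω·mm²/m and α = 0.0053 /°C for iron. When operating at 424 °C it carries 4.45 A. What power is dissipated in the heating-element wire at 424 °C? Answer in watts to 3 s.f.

ρ = 0.0949 Ω·mm²/m = 9.49×10^-8 Ω·m
A = π(d/2)² = π(4.2650e-04 m)² = 5.715e-07 m²
R₍20₎ = ρL/A = (9.49×10^-8)(1.41)/(5.715e-07) = 0.2342 Ω
R₍424₎ = R₍20₎(1 + αΔT) = 0.2342 × (1 + 0.0053×404) = 0.7355 Ω
P = I²R = (4.45)² × 0.7355 = 14.6 W

14.6 W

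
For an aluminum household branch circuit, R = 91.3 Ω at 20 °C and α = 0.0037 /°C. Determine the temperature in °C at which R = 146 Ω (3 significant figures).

182 °C

R = R₀(1 + α(T − T₀)) ⇒ T = T₀ + (R/R₀ − 1)/α
T = 20 + (146/91.3 − 1)/0.0037 = 20 + (0.5991)/0.0037 = 182 °C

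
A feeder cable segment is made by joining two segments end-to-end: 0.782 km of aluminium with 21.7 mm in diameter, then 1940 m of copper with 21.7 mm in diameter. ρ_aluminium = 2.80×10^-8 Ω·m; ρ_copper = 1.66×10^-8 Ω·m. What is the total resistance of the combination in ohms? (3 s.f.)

0.146 Ω

Segment 1: A = π(d/2)² = π(1.0850e-02 m)² = 3.698e-04 m²
R₁ = ρL/A = (2.80×10^-8)(782)/(3.698e-04) = 0.0592 Ω
R₂ = (1.66×10^-8)(1940)/(3.698e-04) = 0.08708 Ω
R = R₁ + R₂ = 0.146 Ω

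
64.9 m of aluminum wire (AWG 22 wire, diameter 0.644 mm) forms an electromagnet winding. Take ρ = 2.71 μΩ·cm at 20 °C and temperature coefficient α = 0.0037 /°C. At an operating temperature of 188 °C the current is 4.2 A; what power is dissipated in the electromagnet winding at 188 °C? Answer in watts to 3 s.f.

ρ = 2.71 μΩ·cm = 2.71×10^-8 Ω·m
A = π(0.644/2 mm)² = π(3.2200e-04 m)² = 3.257e-07 m²
R₍20₎ = ρL/A = (2.71×10^-8)(64.9)/(3.257e-07) = 5.399 Ω
R₍188₎ = R₍20₎(1 + αΔT) = 5.399 × (1 + 0.0037×168) = 8.756 Ω
P = I²R = (4.2)² × 8.756 = 154 W

154 W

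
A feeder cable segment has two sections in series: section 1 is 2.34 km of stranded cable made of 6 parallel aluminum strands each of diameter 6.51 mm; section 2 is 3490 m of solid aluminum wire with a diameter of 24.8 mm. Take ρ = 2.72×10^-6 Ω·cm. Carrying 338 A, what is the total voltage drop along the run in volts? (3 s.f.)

ρ = 2.72×10^-6 Ω·cm = 2.72×10^-8 Ω·m
Section 1: A_strand = π(3.2550e-03)² = 3.329e-05 m²; R₁ = ρL/(N·A_s) = (2.72×10^-8)(2340)/(6×3.329e-05) = 0.3187 Ω
Section 2: A = π(d/2)² = π(1.2400e-02 m)² = 4.831e-04 m²
R₂ = (2.72×10^-8)(3490)/(4.831e-04) = 0.1965 Ω
R = R₁ + R₂ = 0.5152 Ω
V = IR = 338 × 0.5152 = 174 V

174 V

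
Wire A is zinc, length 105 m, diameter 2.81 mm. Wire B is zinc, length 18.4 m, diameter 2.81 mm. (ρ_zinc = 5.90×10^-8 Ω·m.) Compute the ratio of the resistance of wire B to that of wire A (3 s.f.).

R ∝ ρL/d², so R_B/R_A = (L_B/L_A)
= (18.4/105) = 0.175

0.175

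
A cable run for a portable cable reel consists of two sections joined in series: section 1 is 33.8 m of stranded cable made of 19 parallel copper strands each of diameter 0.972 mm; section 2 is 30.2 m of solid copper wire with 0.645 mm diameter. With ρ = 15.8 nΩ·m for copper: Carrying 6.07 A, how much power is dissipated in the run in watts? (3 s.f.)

55.2 W

ρ = 15.8 nΩ·m = 1.58×10^-8 Ω·m
Section 1: A_strand = π(4.8600e-04)² = 7.420e-07 m²; R₁ = ρL/(N·A_s) = (1.58×10^-8)(33.8)/(19×7.420e-07) = 0.03788 Ω
Section 2: A = π(d/2)² = π(3.2250e-04 m)² = 3.267e-07 m²
R₂ = (1.58×10^-8)(30.2)/(3.267e-07) = 1.46 Ω
R = R₁ + R₂ = 1.498 Ω
P = I²R = (6.07)² × 1.498 = 55.2 W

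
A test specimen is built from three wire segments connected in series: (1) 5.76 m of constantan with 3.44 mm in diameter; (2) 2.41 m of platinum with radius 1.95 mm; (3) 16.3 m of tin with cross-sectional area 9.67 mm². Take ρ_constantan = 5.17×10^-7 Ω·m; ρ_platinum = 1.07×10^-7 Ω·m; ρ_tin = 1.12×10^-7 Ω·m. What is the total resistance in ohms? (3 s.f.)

0.531 Ω

Seg 1: A = π(d/2)² = π(1.7200e-03 m)² = 9.294e-06 m²
R_1 = (5.17×10^-7)(5.76)/(9.294e-06) = 0.3204 Ω
Seg 2: A = πr² = π(1.9500e-03 m)² = 1.195e-05 m²
R_2 = (1.07×10^-7)(2.41)/(1.195e-05) = 0.02159 Ω
Seg 3: A = 9.67 mm² = 9.670e-06 m²
R_3 = (1.12×10^-7)(16.3)/(9.670e-06) = 0.1888 Ω
R_total = R_1 + R_2 + R_3 = 0.531 Ω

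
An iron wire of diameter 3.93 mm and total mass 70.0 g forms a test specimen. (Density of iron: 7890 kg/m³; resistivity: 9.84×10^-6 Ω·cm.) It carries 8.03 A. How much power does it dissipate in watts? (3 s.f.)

0.383 W

ρ = 9.84×10^-6 Ω·cm = 9.84×10^-8 Ω·m
A = π(d/2)² = π(1.9650e-03 m)² = 1.2130e-05 m²
L = m/(density·A) = 0.07/(7890×1.2130e-05) = 0.7314 m
R = ρL/A = (9.84×10^-8)(0.7314)/(1.2130e-05) = 0.005933 Ω
P = I²R = (8.03)² × 0.005933 = 0.383 W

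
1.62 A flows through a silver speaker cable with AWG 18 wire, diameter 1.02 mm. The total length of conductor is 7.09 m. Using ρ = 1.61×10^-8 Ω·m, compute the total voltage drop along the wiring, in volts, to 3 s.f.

A = π(1.02/2 mm)² = π(5.1000e-04 m)² = 8.171e-07 m²
R = ρL/A = (1.61×10^-8)(7.09)/(8.171e-07) = 0.1397 Ω
V = IR = 1.62 × 0.1397 = 0.226 V

0.226 V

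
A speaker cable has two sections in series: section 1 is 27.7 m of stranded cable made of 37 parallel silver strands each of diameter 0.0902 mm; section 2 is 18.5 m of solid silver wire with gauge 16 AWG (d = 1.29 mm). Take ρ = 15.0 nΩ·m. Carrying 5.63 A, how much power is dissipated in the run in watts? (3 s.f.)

ρ = 15.0 nΩ·m = 1.50×10^-8 Ω·m
Section 1: A_strand = π(4.5100e-05)² = 6.390e-09 m²; R₁ = ρL/(N·A_s) = (1.50×10^-8)(27.7)/(37×6.390e-09) = 1.757 Ω
Section 2: A = π(1.29/2 mm)² = π(6.4500e-04 m)² = 1.307e-06 m²
R₂ = (1.50×10^-8)(18.5)/(1.307e-06) = 0.2123 Ω
R = R₁ + R₂ = 1.97 Ω
P = I²R = (5.63)² × 1.97 = 62.4 W

62.4 W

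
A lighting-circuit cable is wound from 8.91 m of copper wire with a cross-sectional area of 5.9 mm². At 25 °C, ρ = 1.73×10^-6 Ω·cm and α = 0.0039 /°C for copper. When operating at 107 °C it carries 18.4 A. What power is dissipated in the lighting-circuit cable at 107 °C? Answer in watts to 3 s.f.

ρ = 1.73×10^-6 Ω·cm = 1.73×10^-8 Ω·m
A = 5.9 mm² = 5.900e-06 m²
R₍25₎ = ρL/A = (1.73×10^-8)(8.91)/(5.900e-06) = 0.02613 Ω
R₍107₎ = R₍25₎(1 + αΔT) = 0.02613 × (1 + 0.0039×82) = 0.03448 Ω
P = I²R = (18.4)² × 0.03448 = 11.7 W

11.7 W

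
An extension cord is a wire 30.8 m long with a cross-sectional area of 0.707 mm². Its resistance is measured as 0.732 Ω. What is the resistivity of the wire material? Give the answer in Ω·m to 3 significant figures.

A = 0.707 mm² = 7.070e-07 m²
ρ = RA/L = (0.732)(7.070e-07)/(30.8) = 1.68×10^-8 Ω·m

1.68×10^-8 Ω·m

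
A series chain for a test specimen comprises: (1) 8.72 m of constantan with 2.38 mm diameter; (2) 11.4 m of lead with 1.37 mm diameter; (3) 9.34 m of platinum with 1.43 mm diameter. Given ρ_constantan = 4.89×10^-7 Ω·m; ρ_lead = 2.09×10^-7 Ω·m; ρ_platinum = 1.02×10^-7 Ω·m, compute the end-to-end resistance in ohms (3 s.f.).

Seg 1: A = π(d/2)² = π(1.1900e-03 m)² = 4.449e-06 m²
R_1 = (4.89×10^-7)(8.72)/(4.449e-06) = 0.9585 Ω
Seg 2: A = π(d/2)² = π(6.8500e-04 m)² = 1.474e-06 m²
R_2 = (2.09×10^-7)(11.4)/(1.474e-06) = 1.616 Ω
Seg 3: A = π(d/2)² = π(7.1500e-04 m)² = 1.606e-06 m²
R_3 = (1.02×10^-7)(9.34)/(1.606e-06) = 0.5932 Ω
R_total = R_1 + R_2 + R_3 = 3.17 Ω

3.17 Ω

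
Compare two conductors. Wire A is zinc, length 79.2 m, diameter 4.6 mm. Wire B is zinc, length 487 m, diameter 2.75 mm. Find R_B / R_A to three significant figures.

17.2

R ∝ ρL/d², so R_B/R_A = (L_B/L_A) × (d_A/d_B)²
= (487/79.2) × (4.6/2.75)² = 17.2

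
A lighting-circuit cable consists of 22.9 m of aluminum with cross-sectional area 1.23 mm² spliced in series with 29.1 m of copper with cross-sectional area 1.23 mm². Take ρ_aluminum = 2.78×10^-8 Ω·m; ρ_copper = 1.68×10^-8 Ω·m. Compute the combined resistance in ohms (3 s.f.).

Segment 1: A = 1.23 mm² = 1.230e-06 m²
R₁ = ρL/A = (2.78×10^-8)(22.9)/(1.230e-06) = 0.5176 Ω
R₂ = (1.68×10^-8)(29.1)/(1.230e-06) = 0.3975 Ω
R = R₁ + R₂ = 0.915 Ω

0.915 Ω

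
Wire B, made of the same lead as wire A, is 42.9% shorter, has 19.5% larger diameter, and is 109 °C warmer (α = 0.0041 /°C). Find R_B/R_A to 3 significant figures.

R ∝ ρL/d² with ρ ∝ (1+αΔT), so R_B/R_A = (1 − 42.9/100) × (1 + 19.5/100)⁻² × (1 + 0.0041×109)
= 0.571 × 0.7003 × 1.447 = 0.579

0.579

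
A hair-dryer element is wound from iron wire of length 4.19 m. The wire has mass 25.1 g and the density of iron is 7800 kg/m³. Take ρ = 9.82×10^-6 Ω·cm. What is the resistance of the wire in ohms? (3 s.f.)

ρ = 9.82×10^-6 Ω·cm = 9.82×10^-8 Ω·m
A = m/(density·L) = 0.0251/(7800×4.19) = 7.6801e-07 m²
R = ρL/A = (9.82×10^-8)(4.19)/(7.6801e-07) = 0.536 Ω

0.536 Ω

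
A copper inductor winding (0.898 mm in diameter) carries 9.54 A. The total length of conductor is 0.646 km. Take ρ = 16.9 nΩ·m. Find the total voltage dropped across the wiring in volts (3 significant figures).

ρ = 16.9 nΩ·m = 1.69×10^-8 Ω·m
A = π(d/2)² = π(4.4900e-04 m)² = 6.333e-07 m²
R = ρL/A = (1.69×10^-8)(646)/(6.333e-07) = 17.24 Ω
V = IR = 9.54 × 17.24 = 164 V

164 V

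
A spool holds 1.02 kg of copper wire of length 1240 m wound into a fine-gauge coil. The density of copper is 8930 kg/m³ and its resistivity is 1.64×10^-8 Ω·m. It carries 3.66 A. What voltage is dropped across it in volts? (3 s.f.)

A = m/(density·L) = 1.02/(8930×1240) = 9.2114e-08 m²
R = ρL/A = (1.64×10^-8)(1240)/(9.2114e-08) = 220.8 Ω
V = IR = 3.66 × 220.8 = 808 V

808 V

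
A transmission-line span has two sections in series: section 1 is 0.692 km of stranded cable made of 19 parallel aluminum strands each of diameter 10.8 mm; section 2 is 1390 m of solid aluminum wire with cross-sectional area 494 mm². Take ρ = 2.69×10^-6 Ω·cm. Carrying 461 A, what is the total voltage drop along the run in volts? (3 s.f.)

39.8 V

ρ = 2.69×10^-6 Ω·cm = 2.69×10^-8 Ω·m
Section 1: A_strand = π(5.4000e-03)² = 9.161e-05 m²; R₁ = ρL/(N·A_s) = (2.69×10^-8)(692)/(19×9.161e-05) = 0.01069 Ω
Section 2: A = 494 mm² = 4.940e-04 m²
R₂ = (2.69×10^-8)(1390)/(4.940e-04) = 0.07569 Ω
R = R₁ + R₂ = 0.08638 Ω
V = IR = 461 × 0.08638 = 39.8 V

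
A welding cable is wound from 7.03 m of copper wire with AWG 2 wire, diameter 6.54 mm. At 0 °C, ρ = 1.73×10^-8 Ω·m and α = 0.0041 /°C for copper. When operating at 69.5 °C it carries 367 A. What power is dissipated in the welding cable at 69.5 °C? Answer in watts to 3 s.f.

A = π(6.54/2 mm)² = π(3.2700e-03 m)² = 3.359e-05 m²
R₍0₎ = ρL/A = (1.73×10^-8)(7.03)/(3.359e-05) = 0.00362 Ω
R₍69.5₎ = R₍0₎(1 + αΔT) = 0.00362 × (1 + 0.0041×69.5) = 0.004652 Ω
P = I²R = (367)² × 0.004652 = 627 W

627 W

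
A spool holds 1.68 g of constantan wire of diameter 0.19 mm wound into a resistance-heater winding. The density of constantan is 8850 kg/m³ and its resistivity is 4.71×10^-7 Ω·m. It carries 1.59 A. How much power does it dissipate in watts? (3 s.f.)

A = π(d/2)² = π(9.5000e-05 m)² = 2.8353e-08 m²
L = m/(density·A) = 0.00168/(8850×2.8353e-08) = 6.695 m
R = ρL/A = (4.71×10^-7)(6.695)/(2.8353e-08) = 111.2 Ω
P = I²R = (1.59)² × 111.2 = 281 W

281 W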